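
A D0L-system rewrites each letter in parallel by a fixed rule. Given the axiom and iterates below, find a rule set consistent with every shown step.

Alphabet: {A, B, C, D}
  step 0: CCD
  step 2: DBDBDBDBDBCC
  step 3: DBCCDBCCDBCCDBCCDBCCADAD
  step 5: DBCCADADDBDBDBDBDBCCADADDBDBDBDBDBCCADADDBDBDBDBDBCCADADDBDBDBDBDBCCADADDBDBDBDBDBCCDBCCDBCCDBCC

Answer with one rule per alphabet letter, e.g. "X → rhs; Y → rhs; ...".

  step 2 ⇒ step 3: DBDBDBDBDBCC ⇒ DB·CC·DB·CC·DB·CC·DB·CC·DB·CC·AD·AD
    B ↦ CC
    C ↦ AD
    D ↦ DB
    A ↦ DB  (constrained at step 3)

A->DB, B->CC, C->AD, D->DB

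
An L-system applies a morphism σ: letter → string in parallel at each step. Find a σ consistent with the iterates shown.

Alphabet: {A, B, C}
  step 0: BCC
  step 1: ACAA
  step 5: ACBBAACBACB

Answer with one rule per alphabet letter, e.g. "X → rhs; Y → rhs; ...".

A->B, B->AC, C->A

  step 0 ⇒ step 1: BCC ⇒ AC·A·A
    B ↦ AC
    C ↦ A
    A ↦ B  (constrained at step 1)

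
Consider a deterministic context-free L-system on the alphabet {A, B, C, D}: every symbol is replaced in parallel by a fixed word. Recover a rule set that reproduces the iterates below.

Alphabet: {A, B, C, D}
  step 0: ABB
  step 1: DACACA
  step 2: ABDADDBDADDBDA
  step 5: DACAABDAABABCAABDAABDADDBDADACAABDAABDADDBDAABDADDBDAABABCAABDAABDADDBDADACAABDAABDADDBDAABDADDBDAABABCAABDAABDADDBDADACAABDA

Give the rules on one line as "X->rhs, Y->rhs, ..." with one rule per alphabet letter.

A->DA, B->CA, C->DDB, D->AB

  step 1 ⇒ step 2: DACACA ⇒ AB·DA·DDB·DA·DDB·DA
    A ↦ DA
    C ↦ DDB
    D ↦ AB
  step 0 ⇒ step 1: ABB ⇒ DA·CA·CA
    B ↦ CA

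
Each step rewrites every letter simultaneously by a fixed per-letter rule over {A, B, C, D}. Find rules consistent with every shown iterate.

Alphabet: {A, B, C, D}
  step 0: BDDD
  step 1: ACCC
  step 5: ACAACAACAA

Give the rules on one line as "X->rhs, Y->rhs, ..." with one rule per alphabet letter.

A->B, B->A, C->DB, D->C

  step 0 ⇒ step 1: BDDD ⇒ A·C·C·C
    B ↦ A
    D ↦ C
    A ↦ B  (constrained at step 1)
    C ↦ DB  (constrained at step 1)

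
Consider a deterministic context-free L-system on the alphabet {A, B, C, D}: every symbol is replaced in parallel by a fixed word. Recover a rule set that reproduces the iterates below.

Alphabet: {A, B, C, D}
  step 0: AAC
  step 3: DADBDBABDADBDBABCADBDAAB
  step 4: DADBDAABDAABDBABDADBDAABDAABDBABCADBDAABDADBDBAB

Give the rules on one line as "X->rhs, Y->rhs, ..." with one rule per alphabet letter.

  step 3 ⇒ step 4: DADBDBABDADBDBABCADBDAAB ⇒ DA·DB·DA·AB·DA·AB·DB·AB·DA·DB·DA·AB·DA·AB·DB·AB·CA·DB·DA·AB·DA·DB·DB·AB
    A ↦ DB
    B ↦ AB
    C ↦ CA
    D ↦ DA

A->DB, B->AB, C->CA, D->DA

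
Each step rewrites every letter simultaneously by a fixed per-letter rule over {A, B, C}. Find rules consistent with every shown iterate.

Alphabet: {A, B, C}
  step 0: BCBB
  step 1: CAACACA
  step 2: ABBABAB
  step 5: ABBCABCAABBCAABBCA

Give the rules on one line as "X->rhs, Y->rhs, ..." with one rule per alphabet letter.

  step 1 ⇒ step 2: CAACACA ⇒ A·B·B·A·B·A·B
    A ↦ B
    C ↦ A
  step 0 ⇒ step 1: BCBB ⇒ CA·A·CA·CA
    B ↦ CA

A->B, B->CA, C->A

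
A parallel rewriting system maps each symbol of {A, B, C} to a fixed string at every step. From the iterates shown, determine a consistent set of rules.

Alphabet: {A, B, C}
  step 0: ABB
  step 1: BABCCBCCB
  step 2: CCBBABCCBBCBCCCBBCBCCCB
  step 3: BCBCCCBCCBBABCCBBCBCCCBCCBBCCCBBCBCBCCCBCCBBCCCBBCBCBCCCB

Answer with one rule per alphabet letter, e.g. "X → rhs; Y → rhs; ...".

  step 2 ⇒ step 3: CCBBABCCBBCBCCCBBCBCCCB ⇒ BC·BC·CCB·CCB·BAB·CCB·BC·BC·CCB·CCB·BC·CCB·BC·BC·BC·CCB·CCB·BC·CCB·BC·BC·BC·CCB
    A ↦ BAB
    B ↦ CCB
    C ↦ BC

A->BAB, B->CCB, C->BC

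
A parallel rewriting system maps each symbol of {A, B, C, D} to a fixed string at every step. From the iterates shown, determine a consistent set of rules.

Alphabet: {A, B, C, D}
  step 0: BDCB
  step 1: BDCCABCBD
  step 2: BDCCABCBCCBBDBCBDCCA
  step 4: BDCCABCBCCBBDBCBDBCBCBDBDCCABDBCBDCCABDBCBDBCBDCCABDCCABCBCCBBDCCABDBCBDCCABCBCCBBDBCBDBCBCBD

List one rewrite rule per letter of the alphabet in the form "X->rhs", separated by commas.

A->CB, B->BD, C->BC, D->CCA

  step 1 ⇒ step 2: BDCCABCBD ⇒ BD·CCA·BC·BC·CB·BD·BC·BD·CCA
    A ↦ CB
    B ↦ BD
    C ↦ BC
    D ↦ CCA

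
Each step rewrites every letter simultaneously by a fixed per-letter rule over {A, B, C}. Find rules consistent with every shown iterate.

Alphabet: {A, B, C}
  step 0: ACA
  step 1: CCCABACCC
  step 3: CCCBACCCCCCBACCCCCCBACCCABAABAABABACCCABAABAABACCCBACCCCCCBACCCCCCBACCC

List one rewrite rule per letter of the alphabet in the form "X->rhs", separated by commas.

  step 0 ⇒ step 1: ACA ⇒ CCC·ABA·CCC
    A ↦ CCC
    C ↦ ABA
    B ↦ BA  (constrained at step 1)

A->CCC, B->BA, C->ABA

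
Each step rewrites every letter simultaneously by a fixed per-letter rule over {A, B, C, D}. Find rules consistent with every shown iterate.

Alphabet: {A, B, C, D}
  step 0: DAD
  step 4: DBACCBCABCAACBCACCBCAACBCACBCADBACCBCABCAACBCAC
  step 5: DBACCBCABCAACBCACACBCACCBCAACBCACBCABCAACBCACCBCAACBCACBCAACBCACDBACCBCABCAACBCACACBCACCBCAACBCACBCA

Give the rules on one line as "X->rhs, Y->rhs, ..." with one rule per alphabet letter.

  step 4 ⇒ step 5: DBACCBCABCAACBCACCBCAACBCACBCADBACCBCABCAACBCAC ⇒ DB·AC·C·BCA·BCA·AC·BCA·C·AC·BCA·C·C·BCA·AC·BCA·C·BCA·BCA·AC·BCA·C·C·BCA·AC·BCA·C·BCA·AC·BCA·C·DB·AC·C·BCA·BCA·AC·BCA·C·AC·BCA·C·C·BCA·AC·BCA·C·BCA
    A ↦ C
    B ↦ AC
    C ↦ BCA
    D ↦ DB

A->C, B->AC, C->BCA, D->DB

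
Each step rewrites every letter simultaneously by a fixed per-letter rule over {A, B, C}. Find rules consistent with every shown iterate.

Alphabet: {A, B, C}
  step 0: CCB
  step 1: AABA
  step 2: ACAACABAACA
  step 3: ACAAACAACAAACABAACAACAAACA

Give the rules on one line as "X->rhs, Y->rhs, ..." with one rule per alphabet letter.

  step 2 ⇒ step 3: ACAACABAACA ⇒ ACA·A·ACA·ACA·A·ACA·BA·ACA·ACA·A·ACA
    A ↦ ACA
    B ↦ BA
    C ↦ A

A->ACA, B->BA, C->A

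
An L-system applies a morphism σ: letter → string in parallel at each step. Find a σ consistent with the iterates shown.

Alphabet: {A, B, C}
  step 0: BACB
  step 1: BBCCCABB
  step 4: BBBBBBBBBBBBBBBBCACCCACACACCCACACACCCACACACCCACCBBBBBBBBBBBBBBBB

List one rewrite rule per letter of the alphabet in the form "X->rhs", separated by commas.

A->CC, B->BB, C->CA

  step 0 ⇒ step 1: BACB ⇒ BB·CC·CA·BB
    A ↦ CC
    B ↦ BB
    C ↦ CA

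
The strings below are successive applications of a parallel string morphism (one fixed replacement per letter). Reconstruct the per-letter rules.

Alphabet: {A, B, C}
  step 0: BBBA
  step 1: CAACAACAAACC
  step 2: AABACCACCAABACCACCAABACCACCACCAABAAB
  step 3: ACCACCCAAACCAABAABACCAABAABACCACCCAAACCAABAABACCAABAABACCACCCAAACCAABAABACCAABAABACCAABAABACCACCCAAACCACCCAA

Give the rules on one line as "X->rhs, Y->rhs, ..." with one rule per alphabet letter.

A->ACC, B->CAA, C->AAB

  step 2 ⇒ step 3: AABACCACCAABACCACCAABACCACCACCAABAAB ⇒ ACC·ACC·CAA·ACC·AAB·AAB·ACC·AAB·AAB·ACC·ACC·CAA·ACC·AAB·AAB·ACC·AAB·AAB·ACC·ACC·CAA·ACC·AAB·AAB·ACC·AAB·AAB·ACC·AAB·AAB·ACC·ACC·CAA·ACC·ACC·CAA
    A ↦ ACC
    B ↦ CAA
    C ↦ AAB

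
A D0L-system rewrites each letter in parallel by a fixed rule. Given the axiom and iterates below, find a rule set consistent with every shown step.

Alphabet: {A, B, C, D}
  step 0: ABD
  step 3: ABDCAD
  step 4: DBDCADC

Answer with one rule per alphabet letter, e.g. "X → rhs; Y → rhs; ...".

  step 3 ⇒ step 4: ABDCAD ⇒ D·BD·C·A·D·C
    A ↦ D
    B ↦ BD
    C ↦ A
    D ↦ C

A->D, B->BD, C->A, D->C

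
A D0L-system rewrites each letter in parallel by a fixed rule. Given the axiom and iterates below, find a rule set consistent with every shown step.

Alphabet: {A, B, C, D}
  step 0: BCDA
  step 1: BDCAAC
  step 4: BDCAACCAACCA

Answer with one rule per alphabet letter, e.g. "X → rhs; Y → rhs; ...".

  step 0 ⇒ step 1: BCDA ⇒ BDC·A·A·C
    A ↦ C
    B ↦ BDC
    C ↦ A
    D ↦ A

A->C, B->BDC, C->A, D->A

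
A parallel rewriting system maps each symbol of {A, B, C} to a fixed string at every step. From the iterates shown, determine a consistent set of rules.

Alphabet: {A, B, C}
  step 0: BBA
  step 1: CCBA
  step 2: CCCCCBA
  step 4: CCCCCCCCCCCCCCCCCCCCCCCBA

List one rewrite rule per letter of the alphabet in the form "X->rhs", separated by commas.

A->BA, B->C, C->CC

  step 1 ⇒ step 2: CCBA ⇒ CC·CC·C·BA
    A ↦ BA
    B ↦ C
    C ↦ CC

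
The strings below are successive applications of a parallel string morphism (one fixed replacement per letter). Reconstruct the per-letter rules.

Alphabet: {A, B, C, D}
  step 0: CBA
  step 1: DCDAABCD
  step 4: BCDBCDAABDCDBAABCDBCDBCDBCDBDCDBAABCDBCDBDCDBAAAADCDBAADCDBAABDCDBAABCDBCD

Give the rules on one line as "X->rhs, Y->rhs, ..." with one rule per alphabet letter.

  step 0 ⇒ step 1: CBA ⇒ DCD·AA·BCD
    A ↦ BCD
    B ↦ AA
    C ↦ DCD
    D ↦ B  (constrained at step 1)

A->BCD, B->AA, C->DCD, D->B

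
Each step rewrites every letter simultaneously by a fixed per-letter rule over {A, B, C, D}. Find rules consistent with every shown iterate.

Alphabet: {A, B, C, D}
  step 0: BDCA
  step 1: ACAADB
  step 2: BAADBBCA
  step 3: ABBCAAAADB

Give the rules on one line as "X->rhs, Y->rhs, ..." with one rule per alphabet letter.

  step 2 ⇒ step 3: BAADBBCA ⇒ A·B·B·C·A·A·AAD·B
    A ↦ B
    B ↦ A
    C ↦ AAD
    D ↦ C

A->B, B->A, C->AAD, D->C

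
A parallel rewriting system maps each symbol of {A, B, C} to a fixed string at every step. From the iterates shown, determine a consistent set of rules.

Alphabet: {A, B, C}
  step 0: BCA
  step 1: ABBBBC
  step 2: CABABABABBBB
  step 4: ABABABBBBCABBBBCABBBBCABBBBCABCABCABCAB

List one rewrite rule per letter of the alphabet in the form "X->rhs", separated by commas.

A->C, B->AB, C->BBB

  step 1 ⇒ step 2: ABBBBC ⇒ C·AB·AB·AB·AB·BBB
    A ↦ C
    B ↦ AB
    C ↦ BBB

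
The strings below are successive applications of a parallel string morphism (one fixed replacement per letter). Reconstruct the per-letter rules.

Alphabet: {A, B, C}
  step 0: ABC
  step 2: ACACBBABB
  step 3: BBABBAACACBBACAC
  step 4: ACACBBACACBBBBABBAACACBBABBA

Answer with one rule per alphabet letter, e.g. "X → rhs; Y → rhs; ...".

  step 3 ⇒ step 4: BBABBAACACBBACAC ⇒ AC·AC·BB·AC·AC·BB·BB·A·BB·A·AC·AC·BB·A·BB·A
    A ↦ BB
    B ↦ AC
    C ↦ A

A->BB, B->AC, C->A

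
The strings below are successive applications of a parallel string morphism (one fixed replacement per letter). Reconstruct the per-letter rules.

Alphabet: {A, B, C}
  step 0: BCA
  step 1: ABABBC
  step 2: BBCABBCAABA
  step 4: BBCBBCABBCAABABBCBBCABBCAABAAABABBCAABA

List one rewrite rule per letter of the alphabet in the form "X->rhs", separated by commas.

  step 1 ⇒ step 2: ABABBC ⇒ BBC·A·BBC·A·A·BA
    A ↦ BBC
    B ↦ A
    C ↦ BA

A->BBC, B->A, C->BA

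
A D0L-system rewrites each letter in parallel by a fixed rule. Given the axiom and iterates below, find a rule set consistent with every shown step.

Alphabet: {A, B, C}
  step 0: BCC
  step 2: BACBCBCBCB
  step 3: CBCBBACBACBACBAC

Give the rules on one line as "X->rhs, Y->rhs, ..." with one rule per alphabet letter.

  step 2 ⇒ step 3: BACBCBCBCB ⇒ C·BCB·BA·C·BA·C·BA·C·BA·C
    A ↦ BCB
    B ↦ C
    C ↦ BA

A->BCB, B->C, C->BA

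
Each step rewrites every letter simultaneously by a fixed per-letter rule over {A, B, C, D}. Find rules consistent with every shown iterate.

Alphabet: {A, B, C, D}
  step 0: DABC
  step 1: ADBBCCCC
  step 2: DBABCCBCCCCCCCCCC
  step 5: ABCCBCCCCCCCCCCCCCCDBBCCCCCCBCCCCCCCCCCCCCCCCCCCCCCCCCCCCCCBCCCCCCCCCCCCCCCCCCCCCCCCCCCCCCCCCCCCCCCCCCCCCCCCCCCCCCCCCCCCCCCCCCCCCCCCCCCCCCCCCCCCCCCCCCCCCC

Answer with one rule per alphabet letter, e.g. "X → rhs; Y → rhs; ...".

  step 1 ⇒ step 2: ADBBCCCC ⇒ DB·A·BCC·BCC·CC·CC·CC·CC
    A ↦ DB
    B ↦ BCC
    C ↦ CC
    D ↦ A

A->DB, B->BCC, C->CC, D->A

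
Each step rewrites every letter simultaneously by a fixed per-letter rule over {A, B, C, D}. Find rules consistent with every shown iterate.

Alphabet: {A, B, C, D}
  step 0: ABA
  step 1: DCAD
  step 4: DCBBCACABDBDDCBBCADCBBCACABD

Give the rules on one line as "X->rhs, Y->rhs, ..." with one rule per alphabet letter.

A->D, B->CA, C->B, D->DCB

  step 0 ⇒ step 1: ABA ⇒ D·CA·D
    A ↦ D
    B ↦ CA
    C ↦ B  (constrained at step 1)
    D ↦ DCB  (constrained at step 1)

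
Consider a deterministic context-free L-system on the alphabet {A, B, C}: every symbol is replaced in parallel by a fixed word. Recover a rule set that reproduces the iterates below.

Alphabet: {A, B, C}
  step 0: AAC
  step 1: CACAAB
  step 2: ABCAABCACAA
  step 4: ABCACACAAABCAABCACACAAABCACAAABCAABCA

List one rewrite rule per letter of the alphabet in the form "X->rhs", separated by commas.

  step 1 ⇒ step 2: CACAAB ⇒ AB·CA·AB·CA·CA·A
    A ↦ CA
    B ↦ A
    C ↦ AB

A->CA, B->A, C->AB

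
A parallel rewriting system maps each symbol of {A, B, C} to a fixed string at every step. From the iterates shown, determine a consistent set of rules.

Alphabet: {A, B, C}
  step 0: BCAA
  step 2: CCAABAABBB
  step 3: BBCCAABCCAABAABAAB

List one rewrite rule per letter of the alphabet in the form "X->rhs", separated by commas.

A->C, B->AAB, C->B

  step 2 ⇒ step 3: CCAABAABBB ⇒ B·B·C·C·AAB·C·C·AAB·AAB·AAB
    A ↦ C
    B ↦ AAB
    C ↦ B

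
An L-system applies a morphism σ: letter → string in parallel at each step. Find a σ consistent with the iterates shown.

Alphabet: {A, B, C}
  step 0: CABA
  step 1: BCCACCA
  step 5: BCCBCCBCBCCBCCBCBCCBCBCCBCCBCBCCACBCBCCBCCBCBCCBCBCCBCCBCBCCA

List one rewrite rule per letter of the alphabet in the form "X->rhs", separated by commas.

  step 0 ⇒ step 1: CABA ⇒ BC·CA·C·CA
    A ↦ CA
    B ↦ C
    C ↦ BC

A->CA, B->C, C->BC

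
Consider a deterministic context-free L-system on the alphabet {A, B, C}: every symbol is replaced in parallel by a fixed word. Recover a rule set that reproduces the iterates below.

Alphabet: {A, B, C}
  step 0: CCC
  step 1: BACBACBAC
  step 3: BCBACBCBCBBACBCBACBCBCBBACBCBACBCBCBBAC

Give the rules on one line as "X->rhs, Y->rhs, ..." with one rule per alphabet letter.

  step 0 ⇒ step 1: CCC ⇒ BAC·BAC·BAC
    C ↦ BAC
    A ↦ B  (constrained at step 1)
    B ↦ BC  (constrained at step 1)

A->B, B->BC, C->BAC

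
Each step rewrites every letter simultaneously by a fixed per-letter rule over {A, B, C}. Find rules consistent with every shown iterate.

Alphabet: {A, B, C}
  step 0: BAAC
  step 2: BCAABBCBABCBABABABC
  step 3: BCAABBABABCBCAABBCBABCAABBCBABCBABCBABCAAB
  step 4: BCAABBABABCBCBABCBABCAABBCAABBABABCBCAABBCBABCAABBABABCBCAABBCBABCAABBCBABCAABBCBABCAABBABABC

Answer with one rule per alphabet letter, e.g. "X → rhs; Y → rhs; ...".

  step 3 ⇒ step 4: BCAABBABABCBCAABBCBABCAABBCBABCBABCBABCAAB ⇒ BC·AAB·BA·BA·BC·BC·BA·BC·BA·BC·AAB·BC·AAB·BA·BA·BC·BC·AAB·BC·BA·BC·AAB·BA·BA·BC·BC·AAB·BC·BA·BC·AAB·BC·BA·BC·AAB·BC·BA·BC·AAB·BA·BA·BC
    A ↦ BA
    B ↦ BC
    C ↦ AAB

A->BA, B->BC, C->AAB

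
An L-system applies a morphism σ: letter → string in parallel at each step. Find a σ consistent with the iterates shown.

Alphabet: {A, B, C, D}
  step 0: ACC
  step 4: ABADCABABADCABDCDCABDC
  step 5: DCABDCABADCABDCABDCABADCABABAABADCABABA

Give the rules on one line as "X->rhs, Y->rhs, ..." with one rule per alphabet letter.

A->DC, B->AB, C->A, D->AB

  step 4 ⇒ step 5: ABADCABABADCABDCDCABDC ⇒ DC·AB·DC·AB·A·DC·AB·DC·AB·DC·AB·A·DC·AB·AB·A·AB·A·DC·AB·AB·A
    A ↦ DC
    B ↦ AB
    C ↦ A
    D ↦ AB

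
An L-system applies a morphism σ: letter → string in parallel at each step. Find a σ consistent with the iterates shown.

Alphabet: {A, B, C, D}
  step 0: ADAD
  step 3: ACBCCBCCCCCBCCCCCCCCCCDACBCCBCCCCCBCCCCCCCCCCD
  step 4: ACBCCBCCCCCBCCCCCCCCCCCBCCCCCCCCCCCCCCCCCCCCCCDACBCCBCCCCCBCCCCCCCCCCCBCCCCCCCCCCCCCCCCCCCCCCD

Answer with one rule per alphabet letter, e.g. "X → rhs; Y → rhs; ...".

  step 3 ⇒ step 4: ACBCCBCCCCCBCCCCCCCCCCDACBCCBCCCCCBCCCCCCCCCCD ⇒ ACB·CC·BC·CC·CC·BC·CC·CC·CC·CC·CC·BC·CC·CC·CC·CC·CC·CC·CC·CC·CC·CC·CD·ACB·CC·BC·CC·CC·BC·CC·CC·CC·CC·CC·BC·CC·CC·CC·CC·CC·CC·CC·CC·CC·CC·CD
    A ↦ ACB
    B ↦ BC
    C ↦ CC
    D ↦ CD

A->ACB, B->BC, C->CC, D->CD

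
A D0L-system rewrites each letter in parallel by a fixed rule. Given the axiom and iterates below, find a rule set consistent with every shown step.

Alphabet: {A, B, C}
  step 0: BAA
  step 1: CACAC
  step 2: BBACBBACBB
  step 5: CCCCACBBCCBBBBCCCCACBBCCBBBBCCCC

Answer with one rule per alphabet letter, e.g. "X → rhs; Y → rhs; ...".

A->AC, B->C, C->BB

  step 1 ⇒ step 2: CACAC ⇒ BB·AC·BB·AC·BB
    A ↦ AC
    C ↦ BB
  step 0 ⇒ step 1: BAA ⇒ C·AC·AC
    B ↦ C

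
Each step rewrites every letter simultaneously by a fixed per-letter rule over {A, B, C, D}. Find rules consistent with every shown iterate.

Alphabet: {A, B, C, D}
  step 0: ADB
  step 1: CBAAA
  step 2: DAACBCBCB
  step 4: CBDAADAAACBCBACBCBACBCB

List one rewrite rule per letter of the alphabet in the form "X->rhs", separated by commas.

  step 1 ⇒ step 2: CBAAA ⇒ D·AA·CB·CB·CB
    A ↦ CB
    B ↦ AA
    C ↦ D
  step 0 ⇒ step 1: ADB ⇒ CB·A·AA
    D ↦ A

A->CB, B->AA, C->D, D->A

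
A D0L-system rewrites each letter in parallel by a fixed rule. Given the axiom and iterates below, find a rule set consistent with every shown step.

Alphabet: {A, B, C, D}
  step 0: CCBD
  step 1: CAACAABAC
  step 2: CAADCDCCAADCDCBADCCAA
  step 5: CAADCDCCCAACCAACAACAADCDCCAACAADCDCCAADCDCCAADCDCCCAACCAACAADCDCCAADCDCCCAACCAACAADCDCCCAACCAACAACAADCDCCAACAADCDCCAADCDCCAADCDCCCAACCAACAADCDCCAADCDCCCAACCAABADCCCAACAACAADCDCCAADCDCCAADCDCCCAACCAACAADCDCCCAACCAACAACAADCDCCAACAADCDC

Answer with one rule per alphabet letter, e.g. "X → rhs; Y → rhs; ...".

A->DC, B->BA, C->CAA, D->C

  step 1 ⇒ step 2: CAACAABAC ⇒ CAA·DC·DC·CAA·DC·DC·BA·DC·CAA
    A ↦ DC
    B ↦ BA
    C ↦ CAA
  step 0 ⇒ step 1: CCBD ⇒ CAA·CAA·BA·C
    D ↦ C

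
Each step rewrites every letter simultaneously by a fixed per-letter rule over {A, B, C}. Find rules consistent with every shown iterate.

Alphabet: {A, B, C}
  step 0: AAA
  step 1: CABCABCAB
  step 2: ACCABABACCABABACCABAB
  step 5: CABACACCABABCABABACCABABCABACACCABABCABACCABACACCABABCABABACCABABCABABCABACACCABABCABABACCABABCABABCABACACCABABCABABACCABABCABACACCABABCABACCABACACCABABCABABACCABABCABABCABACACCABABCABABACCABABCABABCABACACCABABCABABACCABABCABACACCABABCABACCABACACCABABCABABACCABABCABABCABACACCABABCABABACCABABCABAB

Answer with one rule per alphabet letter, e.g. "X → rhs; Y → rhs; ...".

  step 1 ⇒ step 2: CABCABCAB ⇒ AC·CAB·AB·AC·CAB·AB·AC·CAB·AB
    A ↦ CAB
    B ↦ AB
    C ↦ AC

A->CAB, B->AB, C->AC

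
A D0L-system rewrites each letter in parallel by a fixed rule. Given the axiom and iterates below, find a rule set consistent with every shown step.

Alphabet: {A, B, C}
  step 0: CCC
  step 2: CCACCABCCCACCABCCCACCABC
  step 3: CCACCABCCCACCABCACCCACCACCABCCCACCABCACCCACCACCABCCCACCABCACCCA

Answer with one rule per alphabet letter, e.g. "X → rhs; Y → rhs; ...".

  step 2 ⇒ step 3: CCACCABCCCACCABCCCACCABC ⇒ CCA·CCA·BC·CCA·CCA·BC·AC·CCA·CCA·CCA·BC·CCA·CCA·BC·AC·CCA·CCA·CCA·BC·CCA·CCA·BC·AC·CCA
    A ↦ BC
    B ↦ AC
    C ↦ CCA

A->BC, B->AC, C->CCA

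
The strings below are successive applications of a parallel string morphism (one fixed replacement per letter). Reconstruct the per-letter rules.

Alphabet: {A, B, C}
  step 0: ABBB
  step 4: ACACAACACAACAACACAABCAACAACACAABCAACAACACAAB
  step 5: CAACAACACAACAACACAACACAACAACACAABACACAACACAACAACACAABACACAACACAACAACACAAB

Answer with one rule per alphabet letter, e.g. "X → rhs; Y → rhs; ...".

A->CA, B->AB, C->A

  step 4 ⇒ step 5: ACACAACACAACAACACAABCAACAACACAABCAACAACACAAB ⇒ CA·A·CA·A·CA·CA·A·CA·A·CA·CA·A·CA·CA·A·CA·A·CA·CA·AB·A·CA·CA·A·CA·CA·A·CA·A·CA·CA·AB·A·CA·CA·A·CA·CA·A·CA·A·CA·CA·AB
    A ↦ CA
    B ↦ AB
    C ↦ A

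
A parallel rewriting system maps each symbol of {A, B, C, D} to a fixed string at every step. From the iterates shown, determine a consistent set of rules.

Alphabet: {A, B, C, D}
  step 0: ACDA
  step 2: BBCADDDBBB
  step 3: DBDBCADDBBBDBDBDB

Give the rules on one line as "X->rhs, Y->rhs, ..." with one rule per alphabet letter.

A->DD, B->DB, C->CA, D->B

  step 2 ⇒ step 3: BBCADDDBBB ⇒ DB·DB·CA·DD·B·B·B·DB·DB·DB
    A ↦ DD
    B ↦ DB
    C ↦ CA
    D ↦ B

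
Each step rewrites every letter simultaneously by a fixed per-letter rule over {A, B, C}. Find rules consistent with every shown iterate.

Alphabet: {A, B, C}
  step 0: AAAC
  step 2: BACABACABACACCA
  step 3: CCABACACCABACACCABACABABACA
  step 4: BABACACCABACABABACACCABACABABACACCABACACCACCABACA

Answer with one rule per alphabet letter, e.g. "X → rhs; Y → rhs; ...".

  step 3 ⇒ step 4: CCABACACCABACACCABACABABACA ⇒ BA·BA·CA·C·CA·BA·CA·BA·BA·CA·C·CA·BA·CA·BA·BA·CA·C·CA·BA·CA·C·CA·C·CA·BA·CA
    A ↦ CA
    B ↦ C
    C ↦ BA

A->CA, B->C, C->BA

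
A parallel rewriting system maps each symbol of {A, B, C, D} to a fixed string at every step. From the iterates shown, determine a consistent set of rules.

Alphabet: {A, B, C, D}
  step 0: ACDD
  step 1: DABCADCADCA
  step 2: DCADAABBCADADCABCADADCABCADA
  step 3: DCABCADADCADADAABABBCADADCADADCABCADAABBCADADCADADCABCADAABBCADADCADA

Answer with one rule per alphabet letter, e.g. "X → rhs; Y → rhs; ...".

A->DA, B->AB, C->BCA, D->DCA

  step 2 ⇒ step 3: DCADAABBCADADCABCADADCABCADA ⇒ DCA·BCA·DA·DCA·DA·DA·AB·AB·BCA·DA·DCA·DA·DCA·BCA·DA·AB·BCA·DA·DCA·DA·DCA·BCA·DA·AB·BCA·DA·DCA·DA
    A ↦ DA
    B ↦ AB
    C ↦ BCA
    D ↦ DCA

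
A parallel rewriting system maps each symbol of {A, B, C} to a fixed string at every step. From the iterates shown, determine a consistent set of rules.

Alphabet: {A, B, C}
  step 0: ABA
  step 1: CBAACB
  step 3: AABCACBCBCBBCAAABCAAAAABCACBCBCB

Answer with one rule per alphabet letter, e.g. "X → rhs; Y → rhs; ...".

  step 0 ⇒ step 1: ABA ⇒ CB·AA·CB
    A ↦ CB
    B ↦ AA
    C ↦ BCA  (constrained at step 1)

A->CB, B->AA, C->BCA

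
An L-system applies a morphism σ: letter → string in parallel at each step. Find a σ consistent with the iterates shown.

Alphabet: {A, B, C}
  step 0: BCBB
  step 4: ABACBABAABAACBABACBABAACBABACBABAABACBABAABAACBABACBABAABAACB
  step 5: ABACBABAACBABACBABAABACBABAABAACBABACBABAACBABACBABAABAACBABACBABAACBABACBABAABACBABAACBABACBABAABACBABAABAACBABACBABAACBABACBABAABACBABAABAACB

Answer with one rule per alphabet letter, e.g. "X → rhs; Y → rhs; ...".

  step 4 ⇒ step 5: ABACBABAABAACBABACBABAACBABACBABAABACBABAABAACBABACBABAABAACB ⇒ ABA·CB·ABA·A·CB·ABA·CB·ABA·ABA·CB·ABA·ABA·A·CB·ABA·CB·ABA·A·CB·ABA·CB·ABA·ABA·A·CB·ABA·CB·ABA·A·CB·ABA·CB·ABA·ABA·CB·ABA·A·CB·ABA·CB·ABA·ABA·CB·ABA·ABA·A·CB·ABA·CB·ABA·A·CB·ABA·CB·ABA·ABA·CB·ABA·ABA·A·CB
    A ↦ ABA
    B ↦ CB
    C ↦ A

A->ABA, B->CB, C->A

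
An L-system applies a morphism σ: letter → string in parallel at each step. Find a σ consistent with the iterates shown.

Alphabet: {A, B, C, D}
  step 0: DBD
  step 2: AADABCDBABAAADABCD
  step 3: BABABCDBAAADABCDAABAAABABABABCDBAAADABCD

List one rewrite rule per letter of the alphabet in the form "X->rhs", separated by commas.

A->BA, B->AA, C->DA, D->BCD

  step 2 ⇒ step 3: AADABCDBABAAADABCD ⇒ BA·BA·BCD·BA·AA·DA·BCD·AA·BA·AA·BA·BA·BA·BCD·BA·AA·DA·BCD
    A ↦ BA
    B ↦ AA
    C ↦ DA
    D ↦ BCD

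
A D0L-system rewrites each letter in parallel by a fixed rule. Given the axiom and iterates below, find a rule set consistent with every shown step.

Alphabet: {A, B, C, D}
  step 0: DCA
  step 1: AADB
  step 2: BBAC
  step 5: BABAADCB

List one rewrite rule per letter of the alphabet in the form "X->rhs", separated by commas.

  step 1 ⇒ step 2: AADB ⇒ B·B·A·C
    A ↦ B
    B ↦ C
    D ↦ A
  step 0 ⇒ step 1: DCA ⇒ A·AD·B
    C ↦ AD

A->B, B->C, C->AD, D->A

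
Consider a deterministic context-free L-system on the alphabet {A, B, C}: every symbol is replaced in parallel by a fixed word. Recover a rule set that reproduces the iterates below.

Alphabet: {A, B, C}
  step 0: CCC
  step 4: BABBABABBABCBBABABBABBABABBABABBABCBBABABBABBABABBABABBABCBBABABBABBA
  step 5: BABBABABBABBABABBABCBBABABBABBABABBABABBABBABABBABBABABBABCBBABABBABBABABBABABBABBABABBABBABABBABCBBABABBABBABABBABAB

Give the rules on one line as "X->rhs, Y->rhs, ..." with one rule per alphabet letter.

A->B, B->BA, C->BCB

  step 4 ⇒ step 5: BABBABABBABCBBABABBABBABABBABABBABCBBABABBABBABABBABABBABCBBABABBABBA ⇒ BA·B·BA·BA·B·BA·B·BA·BA·B·BA·BCB·BA·BA·B·BA·B·BA·BA·B·BA·BA·B·BA·B·BA·BA·B·BA·B·BA·BA·B·BA·BCB·BA·BA·B·BA·B·BA·BA·B·BA·BA·B·BA·B·BA·BA·B·BA·B·BA·BA·B·BA·BCB·BA·BA·B·BA·B·BA·BA·B·BA·BA·B
    A ↦ B
    B ↦ BA
    C ↦ BCB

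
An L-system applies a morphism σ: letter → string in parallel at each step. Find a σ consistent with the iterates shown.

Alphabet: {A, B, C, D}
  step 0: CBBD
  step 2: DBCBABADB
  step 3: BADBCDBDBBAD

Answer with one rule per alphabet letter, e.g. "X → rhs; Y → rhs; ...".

A->B, B->D, C->BC, D->BA

  step 2 ⇒ step 3: DBCBABADB ⇒ BA·D·BC·D·B·D·B·BA·D
    A ↦ B
    B ↦ D
    C ↦ BC
    D ↦ BA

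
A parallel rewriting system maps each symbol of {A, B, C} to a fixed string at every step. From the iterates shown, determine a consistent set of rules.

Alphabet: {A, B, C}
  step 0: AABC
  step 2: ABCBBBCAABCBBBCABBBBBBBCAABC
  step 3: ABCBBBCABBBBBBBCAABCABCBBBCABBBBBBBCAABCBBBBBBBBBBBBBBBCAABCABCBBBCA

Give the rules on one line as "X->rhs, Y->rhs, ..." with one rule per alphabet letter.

  step 2 ⇒ step 3: ABCBBBCAABCBBBCABBBBBBBCAABC ⇒ ABC·BB·BCA·BB·BB·BB·BCA·ABC·ABC·BB·BCA·BB·BB·BB·BCA·ABC·BB·BB·BB·BB·BB·BB·BB·BCA·ABC·ABC·BB·BCA
    A ↦ ABC
    B ↦ BB
    C ↦ BCA

A->ABC, B->BB, C->BCA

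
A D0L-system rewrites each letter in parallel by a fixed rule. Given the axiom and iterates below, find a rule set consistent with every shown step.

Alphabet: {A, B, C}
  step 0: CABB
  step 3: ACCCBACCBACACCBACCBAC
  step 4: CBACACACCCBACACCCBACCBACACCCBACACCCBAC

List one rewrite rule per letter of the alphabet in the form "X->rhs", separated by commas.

A->CB, B->C, C->AC

  step 3 ⇒ step 4: ACCCBACCBACACCBACCBAC ⇒ CB·AC·AC·AC·C·CB·AC·AC·C·CB·AC·CB·AC·AC·C·CB·AC·AC·C·CB·AC
    A ↦ CB
    B ↦ C
    C ↦ AC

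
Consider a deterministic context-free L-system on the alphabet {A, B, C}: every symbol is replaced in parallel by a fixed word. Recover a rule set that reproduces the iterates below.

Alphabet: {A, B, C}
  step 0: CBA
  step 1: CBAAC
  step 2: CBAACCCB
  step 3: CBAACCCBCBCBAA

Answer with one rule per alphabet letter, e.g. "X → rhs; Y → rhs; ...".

  step 2 ⇒ step 3: CBAACCCB ⇒ CB·AA·C·C·CB·CB·CB·AA
    A ↦ C
    B ↦ AA
    C ↦ CB

A->C, B->AA, C->CB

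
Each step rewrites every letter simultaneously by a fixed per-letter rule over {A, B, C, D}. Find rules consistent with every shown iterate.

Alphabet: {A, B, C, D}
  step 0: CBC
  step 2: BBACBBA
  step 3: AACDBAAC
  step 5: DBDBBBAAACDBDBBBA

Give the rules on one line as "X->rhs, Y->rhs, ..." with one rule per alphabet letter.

A->C, B->A, C->DB, D->BB

  step 2 ⇒ step 3: BBACBBA ⇒ A·A·C·DB·A·A·C
    A ↦ C
    B ↦ A
    C ↦ DB
    D ↦ BB  (constrained at step 3)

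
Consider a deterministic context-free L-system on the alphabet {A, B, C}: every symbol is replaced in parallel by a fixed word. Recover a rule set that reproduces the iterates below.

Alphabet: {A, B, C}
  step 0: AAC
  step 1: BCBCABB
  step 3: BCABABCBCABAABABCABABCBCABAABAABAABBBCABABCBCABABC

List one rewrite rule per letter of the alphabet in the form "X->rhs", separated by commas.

A->BC, B->ABA, C->ABB

  step 0 ⇒ step 1: AAC ⇒ BC·BC·ABB
    A ↦ BC
    C ↦ ABB
    B ↦ ABA  (constrained at step 1)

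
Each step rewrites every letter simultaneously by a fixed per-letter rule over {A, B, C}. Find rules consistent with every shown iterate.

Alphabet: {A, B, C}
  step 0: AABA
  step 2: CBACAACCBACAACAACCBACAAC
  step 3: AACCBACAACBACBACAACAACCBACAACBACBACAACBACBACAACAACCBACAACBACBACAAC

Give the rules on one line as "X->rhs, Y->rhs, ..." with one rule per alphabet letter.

A->BAC, B->C, C->AAC

  step 2 ⇒ step 3: CBACAACCBACAACAACCBACAAC ⇒ AAC·C·BAC·AAC·BAC·BAC·AAC·AAC·C·BAC·AAC·BAC·BAC·AAC·BAC·BAC·AAC·AAC·C·BAC·AAC·BAC·BAC·AAC
    A ↦ BAC
    B ↦ C
    C ↦ AAC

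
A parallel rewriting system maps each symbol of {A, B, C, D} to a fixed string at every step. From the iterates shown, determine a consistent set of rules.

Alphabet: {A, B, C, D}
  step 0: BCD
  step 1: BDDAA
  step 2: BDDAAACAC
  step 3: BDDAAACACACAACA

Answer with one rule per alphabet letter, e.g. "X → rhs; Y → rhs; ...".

A->AC, B->BDD, C->A, D->A

  step 2 ⇒ step 3: BDDAAACAC ⇒ BDD·A·A·AC·AC·AC·A·AC·A
    A ↦ AC
    B ↦ BDD
    C ↦ A
    D ↦ A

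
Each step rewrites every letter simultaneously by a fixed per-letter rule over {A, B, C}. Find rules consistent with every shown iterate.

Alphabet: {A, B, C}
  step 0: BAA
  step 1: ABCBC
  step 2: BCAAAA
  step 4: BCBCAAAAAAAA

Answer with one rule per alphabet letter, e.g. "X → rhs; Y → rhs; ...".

A->BC, B->A, C->A

  step 1 ⇒ step 2: ABCBC ⇒ BC·A·A·A·A
    A ↦ BC
    B ↦ A
    C ↦ A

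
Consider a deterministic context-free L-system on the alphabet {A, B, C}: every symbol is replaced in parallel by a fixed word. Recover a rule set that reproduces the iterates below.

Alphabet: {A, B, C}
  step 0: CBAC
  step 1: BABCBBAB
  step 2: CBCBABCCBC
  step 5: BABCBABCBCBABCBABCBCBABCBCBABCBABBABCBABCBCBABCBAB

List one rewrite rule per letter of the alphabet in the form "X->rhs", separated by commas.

  step 1 ⇒ step 2: BABCBBAB ⇒ C·B·C·BAB·C·C·B·C
    A ↦ B
    B ↦ C
    C ↦ BAB

A->B, B->C, C->BAB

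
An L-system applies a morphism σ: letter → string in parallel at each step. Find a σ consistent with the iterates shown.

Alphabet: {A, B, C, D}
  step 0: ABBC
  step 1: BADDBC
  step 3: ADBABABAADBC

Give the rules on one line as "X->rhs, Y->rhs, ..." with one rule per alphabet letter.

A->BA, B->D, C->BC, D->A

  step 0 ⇒ step 1: ABBC ⇒ BA·D·D·BC
    A ↦ BA
    B ↦ D
    C ↦ BC
    D ↦ A  (constrained at step 1)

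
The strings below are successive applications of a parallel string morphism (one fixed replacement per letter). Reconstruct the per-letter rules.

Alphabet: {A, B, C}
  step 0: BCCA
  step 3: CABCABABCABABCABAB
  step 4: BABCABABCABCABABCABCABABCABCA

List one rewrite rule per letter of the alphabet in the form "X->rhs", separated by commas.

  step 3 ⇒ step 4: CABCABABCABABCABAB ⇒ BA·B·CA·BA·B·CA·B·CA·BA·B·CA·B·CA·BA·B·CA·B·CA
    A ↦ B
    B ↦ CA
    C ↦ BA

A->B, B->CA, C->BA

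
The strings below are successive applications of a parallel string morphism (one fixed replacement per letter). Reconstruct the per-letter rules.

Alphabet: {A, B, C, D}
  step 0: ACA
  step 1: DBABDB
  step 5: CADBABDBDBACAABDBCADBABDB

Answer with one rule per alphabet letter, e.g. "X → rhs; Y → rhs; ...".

  step 0 ⇒ step 1: ACA ⇒ DB·AB·DB
    A ↦ DB
    C ↦ AB
    B ↦ A  (constrained at step 1)
    D ↦ C  (constrained at step 1)

A->DB, B->A, C->AB, D->C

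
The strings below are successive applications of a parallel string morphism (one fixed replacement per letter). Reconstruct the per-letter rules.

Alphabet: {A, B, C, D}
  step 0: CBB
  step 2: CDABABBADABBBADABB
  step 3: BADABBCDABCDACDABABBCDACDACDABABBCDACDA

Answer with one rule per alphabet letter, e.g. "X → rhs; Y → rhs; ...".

A->B, B->CDA, C->BAD, D->AB

  step 2 ⇒ step 3: CDABABBADABBBADABB ⇒ BAD·AB·B·CDA·B·CDA·CDA·B·AB·B·CDA·CDA·CDA·B·AB·B·CDA·CDA
    A ↦ B
    B ↦ CDA
    C ↦ BAD
    D ↦ AB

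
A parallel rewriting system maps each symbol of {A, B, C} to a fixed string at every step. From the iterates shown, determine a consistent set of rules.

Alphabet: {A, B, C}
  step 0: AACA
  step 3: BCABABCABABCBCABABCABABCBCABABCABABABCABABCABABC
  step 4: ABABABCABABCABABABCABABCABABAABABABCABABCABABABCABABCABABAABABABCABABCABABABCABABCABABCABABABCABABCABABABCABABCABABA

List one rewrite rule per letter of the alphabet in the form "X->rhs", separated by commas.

  step 3 ⇒ step 4: BCABABCABABCBCABABCABABCBCABABCABABABCABABCABABC ⇒ ABA·BA·BC·ABA·BC·ABA·BA·BC·ABA·BC·ABA·BA·ABA·BA·BC·ABA·BC·ABA·BA·BC·ABA·BC·ABA·BA·ABA·BA·BC·ABA·BC·ABA·BA·BC·ABA·BC·ABA·BC·ABA·BA·BC·ABA·BC·ABA·BA·BC·ABA·BC·ABA·BA
    A ↦ BC
    B ↦ ABA
    C ↦ BA

A->BC, B->ABA, C->BA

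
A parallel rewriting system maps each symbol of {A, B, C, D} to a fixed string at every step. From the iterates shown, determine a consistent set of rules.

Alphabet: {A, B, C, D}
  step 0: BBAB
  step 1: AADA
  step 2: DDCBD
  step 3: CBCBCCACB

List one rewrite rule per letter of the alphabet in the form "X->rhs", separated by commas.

A->D, B->A, C->CC, D->CB

  step 2 ⇒ step 3: DDCBD ⇒ CB·CB·CC·A·CB
    B ↦ A
    C ↦ CC
    D ↦ CB
  step 0 ⇒ step 1: BBAB ⇒ A·A·D·A
    A ↦ D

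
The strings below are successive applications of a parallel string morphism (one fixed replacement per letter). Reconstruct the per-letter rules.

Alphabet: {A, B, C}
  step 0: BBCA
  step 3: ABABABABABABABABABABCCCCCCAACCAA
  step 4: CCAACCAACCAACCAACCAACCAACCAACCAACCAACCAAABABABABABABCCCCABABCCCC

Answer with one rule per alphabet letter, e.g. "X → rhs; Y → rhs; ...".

  step 3 ⇒ step 4: ABABABABABABABABABABCCCCCCAACCAA ⇒ CC·AA·CC·AA·CC·AA·CC·AA·CC·AA·CC·AA·CC·AA·CC·AA·CC·AA·CC·AA·AB·AB·AB·AB·AB·AB·CC·CC·AB·AB·CC·CC
    A ↦ CC
    B ↦ AA
    C ↦ AB

A->CC, B->AA, C->AB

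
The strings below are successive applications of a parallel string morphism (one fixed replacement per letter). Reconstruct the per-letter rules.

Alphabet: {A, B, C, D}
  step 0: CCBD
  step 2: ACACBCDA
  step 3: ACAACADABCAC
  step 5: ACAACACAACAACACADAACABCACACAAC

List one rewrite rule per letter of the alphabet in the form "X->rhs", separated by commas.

A->AC, B->D, C->A, D->BC

  step 2 ⇒ step 3: ACACBCDA ⇒ AC·A·AC·A·D·A·BC·AC
    A ↦ AC
    B ↦ D
    C ↦ A
    D ↦ BC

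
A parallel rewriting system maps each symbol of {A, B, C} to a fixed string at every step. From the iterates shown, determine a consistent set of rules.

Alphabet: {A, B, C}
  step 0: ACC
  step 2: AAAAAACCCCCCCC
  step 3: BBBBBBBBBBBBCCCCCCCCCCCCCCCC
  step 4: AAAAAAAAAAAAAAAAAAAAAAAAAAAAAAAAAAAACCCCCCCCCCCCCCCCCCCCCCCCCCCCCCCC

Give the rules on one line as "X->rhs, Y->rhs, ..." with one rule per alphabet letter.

A->BB, B->AAA, C->CC

  step 3 ⇒ step 4: BBBBBBBBBBBBCCCCCCCCCCCCCCCC ⇒ AAA·AAA·AAA·AAA·AAA·AAA·AAA·AAA·AAA·AAA·AAA·AAA·CC·CC·CC·CC·CC·CC·CC·CC·CC·CC·CC·CC·CC·CC·CC·CC
    B ↦ AAA
    C ↦ CC
  step 2 ⇒ step 3: AAAAAACCCCCCCC ⇒ BB·BB·BB·BB·BB·BB·CC·CC·CC·CC·CC·CC·CC·CC
    A ↦ BB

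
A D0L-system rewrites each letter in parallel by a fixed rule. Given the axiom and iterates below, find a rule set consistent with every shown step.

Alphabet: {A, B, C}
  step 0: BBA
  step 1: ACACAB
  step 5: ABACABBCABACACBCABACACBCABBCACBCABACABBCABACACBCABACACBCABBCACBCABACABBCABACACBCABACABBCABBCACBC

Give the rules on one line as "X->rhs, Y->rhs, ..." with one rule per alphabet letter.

  step 0 ⇒ step 1: BBA ⇒ AC·AC·AB
    A ↦ AB
    B ↦ AC
    C ↦ BC  (constrained at step 1)

A->AB, B->AC, C->BC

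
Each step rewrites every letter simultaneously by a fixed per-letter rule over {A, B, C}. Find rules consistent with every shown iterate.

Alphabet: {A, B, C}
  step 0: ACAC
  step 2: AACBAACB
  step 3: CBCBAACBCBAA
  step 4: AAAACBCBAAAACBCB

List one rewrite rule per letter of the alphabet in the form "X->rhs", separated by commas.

A->CB, B->A, C->A

  step 3 ⇒ step 4: CBCBAACBCBAA ⇒ A·A·A·A·CB·CB·A·A·A·A·CB·CB
    A ↦ CB
    B ↦ A
    C ↦ A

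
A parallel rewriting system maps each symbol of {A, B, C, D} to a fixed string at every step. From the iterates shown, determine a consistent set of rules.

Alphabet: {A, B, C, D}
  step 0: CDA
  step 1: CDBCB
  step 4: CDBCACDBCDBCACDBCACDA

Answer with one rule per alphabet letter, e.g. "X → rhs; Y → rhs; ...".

  step 0 ⇒ step 1: CDA ⇒ CD·BC·B
    A ↦ B
    C ↦ CD
    D ↦ BC
    B ↦ A  (constrained at step 1)

A->B, B->A, C->CD, D->BC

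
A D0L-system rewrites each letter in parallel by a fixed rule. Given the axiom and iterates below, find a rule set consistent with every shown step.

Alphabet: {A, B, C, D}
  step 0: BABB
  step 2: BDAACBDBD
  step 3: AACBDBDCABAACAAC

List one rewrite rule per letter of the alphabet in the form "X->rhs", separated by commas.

A->BD, B->A, C->CAB, D->AC

  step 2 ⇒ step 3: BDAACBDBD ⇒ A·AC·BD·BD·CAB·A·AC·A·AC
    A ↦ BD
    B ↦ A
    C ↦ CAB
    D ↦ AC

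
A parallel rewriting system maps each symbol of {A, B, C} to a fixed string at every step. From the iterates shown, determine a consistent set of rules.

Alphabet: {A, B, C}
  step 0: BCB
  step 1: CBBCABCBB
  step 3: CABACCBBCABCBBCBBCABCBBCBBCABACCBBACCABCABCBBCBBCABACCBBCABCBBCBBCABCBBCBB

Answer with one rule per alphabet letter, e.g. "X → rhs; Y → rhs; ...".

  step 0 ⇒ step 1: BCB ⇒ CBB·CAB·CBB
    B ↦ CBB
    C ↦ CAB
    A ↦ AC  (constrained at step 1)

A->AC, B->CBB, C->CAB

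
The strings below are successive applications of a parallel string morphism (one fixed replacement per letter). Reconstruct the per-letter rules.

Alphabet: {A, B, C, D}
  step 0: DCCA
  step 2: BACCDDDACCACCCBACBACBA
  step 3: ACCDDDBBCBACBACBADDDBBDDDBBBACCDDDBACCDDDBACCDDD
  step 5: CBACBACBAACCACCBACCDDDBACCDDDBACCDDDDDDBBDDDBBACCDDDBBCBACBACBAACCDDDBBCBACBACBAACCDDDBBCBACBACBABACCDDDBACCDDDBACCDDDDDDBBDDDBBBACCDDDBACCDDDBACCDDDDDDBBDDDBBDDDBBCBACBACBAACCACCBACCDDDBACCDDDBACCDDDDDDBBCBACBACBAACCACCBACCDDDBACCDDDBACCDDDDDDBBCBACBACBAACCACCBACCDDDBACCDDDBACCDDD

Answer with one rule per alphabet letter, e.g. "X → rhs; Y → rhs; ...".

  step 2 ⇒ step 3: BACCDDDACCACCCBACBACBA ⇒ ACC·DDD·B·B·CBA·CBA·CBA·DDD·B·B·DDD·B·B·B·ACC·DDD·B·ACC·DDD·B·ACC·DDD
    A ↦ DDD
    B ↦ ACC
    C ↦ B
    D ↦ CBA

A->DDD, B->ACC, C->B, D->CBA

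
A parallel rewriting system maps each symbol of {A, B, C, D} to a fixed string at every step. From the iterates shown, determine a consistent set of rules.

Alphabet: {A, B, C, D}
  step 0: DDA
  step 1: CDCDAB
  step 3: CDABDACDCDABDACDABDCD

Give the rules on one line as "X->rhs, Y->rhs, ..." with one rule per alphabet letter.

  step 0 ⇒ step 1: DDA ⇒ CD·CD·AB
    A ↦ AB
    D ↦ CD
    B ↦ D  (constrained at step 1)
    C ↦ DA  (constrained at step 1)

A->AB, B->D, C->DA, D->CD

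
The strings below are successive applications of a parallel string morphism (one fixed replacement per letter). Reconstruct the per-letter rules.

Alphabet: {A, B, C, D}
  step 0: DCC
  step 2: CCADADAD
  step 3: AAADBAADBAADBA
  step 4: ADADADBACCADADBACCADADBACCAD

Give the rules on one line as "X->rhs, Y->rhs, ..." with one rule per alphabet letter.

  step 3 ⇒ step 4: AAADBAADBAADBA ⇒ AD·AD·AD·BA·CC·AD·AD·BA·CC·AD·AD·BA·CC·AD
    A ↦ AD
    B ↦ CC
    D ↦ BA
  step 2 ⇒ step 3: CCADADAD ⇒ A·A·AD·BA·AD·BA·AD·BA
    C ↦ A

A->AD, B->CC, C->A, D->BA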